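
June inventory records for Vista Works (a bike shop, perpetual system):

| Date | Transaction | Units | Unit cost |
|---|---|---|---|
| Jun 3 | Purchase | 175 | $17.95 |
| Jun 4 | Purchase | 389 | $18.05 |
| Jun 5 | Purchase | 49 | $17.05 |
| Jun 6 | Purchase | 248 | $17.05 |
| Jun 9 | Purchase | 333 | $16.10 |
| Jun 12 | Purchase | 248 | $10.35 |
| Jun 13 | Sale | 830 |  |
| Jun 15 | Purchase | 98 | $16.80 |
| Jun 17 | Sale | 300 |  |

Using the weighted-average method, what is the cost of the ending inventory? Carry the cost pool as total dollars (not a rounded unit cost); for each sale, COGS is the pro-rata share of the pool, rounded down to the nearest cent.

Ending inventory = $6,625.54

After Jun 3: 175 on hand, pool $3,141.25 (≈ $17.9500 each)
After Jun 4: 564 on hand, pool $10,162.70 (≈ $18.0190 each)
After Jun 5: 613 on hand, pool $10,998.15 (≈ $17.9415 each)
After Jun 6: 861 on hand, pool $15,226.55 (≈ $17.6847 each)
After Jun 9: 1194 on hand, pool $20,587.85 (≈ $17.2428 each)
After Jun 12: 1442 on hand, pool $23,154.65 (≈ $16.0573 each)
Jun 13, sell 830: 830/1442 × $23,154.65 → $13,327.57
After Jun 15: 710 on hand, pool $11,473.48 (≈ $16.1598 each)
Jun 17, sell 300: 300/710 × $11,473.48 → $4,847.94
Total COGS = $13,327.57 + $4,847.94 = $18,175.51
Ending inventory (cost pool remaining) = $6,625.54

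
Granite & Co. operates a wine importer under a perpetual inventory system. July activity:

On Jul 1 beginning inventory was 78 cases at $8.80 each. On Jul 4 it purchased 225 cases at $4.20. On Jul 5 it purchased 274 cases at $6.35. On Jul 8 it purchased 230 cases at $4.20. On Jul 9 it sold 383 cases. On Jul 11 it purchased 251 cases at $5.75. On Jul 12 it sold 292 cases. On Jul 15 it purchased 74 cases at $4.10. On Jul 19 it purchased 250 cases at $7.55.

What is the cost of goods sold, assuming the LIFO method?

COGS = $3,641.15

Jul 9, 383 sold [LIFO — newest first]: 230 @ $4.20 + 153 @ $6.35 = $1,937.55
Jul 12, 292 sold [LIFO — newest first]: 251 @ $5.75 + 41 @ $6.35 = $1,703.60
Total COGS = $1,937.55 + $1,703.60 = $3,641.15
Ending inventory: 78 @ $8.80 + 225 @ $4.20 + 80 @ $6.35 + 74 @ $4.10 + 250 @ $7.55 = $4,330.30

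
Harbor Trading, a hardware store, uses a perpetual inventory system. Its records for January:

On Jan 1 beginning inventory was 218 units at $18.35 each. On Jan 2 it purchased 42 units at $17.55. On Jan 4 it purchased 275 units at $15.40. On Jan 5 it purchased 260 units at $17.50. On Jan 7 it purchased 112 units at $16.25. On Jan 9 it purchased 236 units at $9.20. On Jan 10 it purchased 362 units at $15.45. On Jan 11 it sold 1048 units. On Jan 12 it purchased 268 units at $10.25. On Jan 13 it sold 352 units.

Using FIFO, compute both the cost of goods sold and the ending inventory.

Jan 11, 1048 sold [FIFO — oldest first]: 218 @ $18.35 + 42 @ $17.55 + 275 @ $15.40 + 260 @ $17.50 + 112 @ $16.25 + 141 @ $9.20 = $16,639.60
Jan 13, 352 sold [FIFO — oldest first]: 95 @ $9.20 + 257 @ $15.45 = $4,844.65
Total COGS = $16,639.60 + $4,844.65 = $21,484.25
Ending inventory: 105 @ $15.45 + 268 @ $10.25 = $4,369.25
Check: goods available $25,853.50 = COGS $21,484.25 + ending $4,369.25

COGS = $21,484.25; ending inventory = $4,369.25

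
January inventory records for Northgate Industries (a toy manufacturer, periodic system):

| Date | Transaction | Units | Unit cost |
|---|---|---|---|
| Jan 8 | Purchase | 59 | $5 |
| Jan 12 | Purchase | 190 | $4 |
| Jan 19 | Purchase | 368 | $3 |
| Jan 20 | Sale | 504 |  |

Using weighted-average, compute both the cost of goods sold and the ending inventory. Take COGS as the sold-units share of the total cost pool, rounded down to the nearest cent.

COGS = $1,763.59; ending inventory = $395.41

Jan 20, sell 504: 504/617 × $2,159.00 → $1,763.59
Ending inventory (cost pool remaining) = $395.41
Check: goods available $2,159.00 = COGS $1,763.59 + ending $395.41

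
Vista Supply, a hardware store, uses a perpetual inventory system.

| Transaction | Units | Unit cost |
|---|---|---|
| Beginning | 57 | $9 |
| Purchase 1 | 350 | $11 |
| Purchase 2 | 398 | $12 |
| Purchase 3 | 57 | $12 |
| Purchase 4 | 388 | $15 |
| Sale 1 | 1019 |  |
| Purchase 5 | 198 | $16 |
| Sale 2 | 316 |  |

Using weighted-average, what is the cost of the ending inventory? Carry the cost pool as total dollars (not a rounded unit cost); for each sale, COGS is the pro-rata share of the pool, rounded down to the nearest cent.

Ending inventory = $1,595.92

After Beginning: 57 on hand, pool $513.00 (≈ $9.0000 each)
After Purchase 1: 407 on hand, pool $4,363.00 (≈ $10.7199 each)
After Purchase 2: 805 on hand, pool $9,139.00 (≈ $11.3528 each)
After Purchase 3: 862 on hand, pool $9,823.00 (≈ $11.3956 each)
After Purchase 4: 1250 on hand, pool $15,643.00 (≈ $12.5144 each)
Sale 1, sell 1019: 1019/1250 × $15,643.00 → $12,752.17
After Purchase 5: 429 on hand, pool $6,058.83 (≈ $14.1231 each)
Sale 2, sell 316: 316/429 × $6,058.83 → $4,462.91
Total COGS = $12,752.17 + $4,462.91 = $17,215.08
Ending inventory (cost pool remaining) = $1,595.92
Check: goods available $18,811.00 = COGS $17,215.08 + ending $1,595.92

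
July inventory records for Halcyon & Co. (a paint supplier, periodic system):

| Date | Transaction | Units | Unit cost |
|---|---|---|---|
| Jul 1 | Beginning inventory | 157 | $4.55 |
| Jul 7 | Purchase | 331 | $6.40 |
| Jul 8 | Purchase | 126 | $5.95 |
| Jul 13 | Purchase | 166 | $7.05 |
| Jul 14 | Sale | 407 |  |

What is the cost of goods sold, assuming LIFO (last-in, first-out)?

COGS = $2,656.00

Jul 14, 407 sold [LIFO — newest first]: 166 @ $7.05 + 126 @ $5.95 + 115 @ $6.40 = $2,656.00
Ending inventory: 157 @ $4.55 + 216 @ $6.40 = $2,096.75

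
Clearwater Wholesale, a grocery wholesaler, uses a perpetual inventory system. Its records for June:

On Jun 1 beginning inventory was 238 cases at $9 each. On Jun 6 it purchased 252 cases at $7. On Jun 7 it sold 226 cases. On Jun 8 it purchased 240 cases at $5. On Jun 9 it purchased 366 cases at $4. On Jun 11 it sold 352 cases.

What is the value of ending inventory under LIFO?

Jun 7, 226 sold [LIFO — newest first]: 226 @ $7 = $1,582
Jun 11, 352 sold [LIFO — newest first]: 352 @ $4 = $1,408
Total COGS = $1,582 + $1,408 = $2,990
Ending inventory: 238 @ $9 + 26 @ $7 + 240 @ $5 + 14 @ $4 = $3,580

Ending inventory = $3,580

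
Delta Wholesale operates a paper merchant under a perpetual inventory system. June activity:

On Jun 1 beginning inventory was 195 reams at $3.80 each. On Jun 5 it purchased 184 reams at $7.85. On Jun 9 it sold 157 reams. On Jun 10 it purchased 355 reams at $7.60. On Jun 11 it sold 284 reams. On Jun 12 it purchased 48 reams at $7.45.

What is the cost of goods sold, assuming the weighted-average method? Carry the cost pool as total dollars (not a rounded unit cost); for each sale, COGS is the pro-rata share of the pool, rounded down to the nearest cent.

COGS = $2,863.31

After Jun 1: 195 on hand, pool $741.00 (≈ $3.8000 each)
After Jun 5: 379 on hand, pool $2,185.40 (≈ $5.7662 each)
Jun 9, sell 157: 157/379 × $2,185.40 → $905.29
After Jun 10: 577 on hand, pool $3,978.11 (≈ $6.8945 each)
Jun 11, sell 284: 284/577 × $3,978.11 → $1,958.02
After Jun 12: 341 on hand, pool $2,377.69 (≈ $6.9727 each)
Total COGS = $905.29 + $1,958.02 = $2,863.31
Ending inventory (cost pool remaining) = $2,377.69
Check: goods available $5,241.00 = COGS $2,863.31 + ending $2,377.69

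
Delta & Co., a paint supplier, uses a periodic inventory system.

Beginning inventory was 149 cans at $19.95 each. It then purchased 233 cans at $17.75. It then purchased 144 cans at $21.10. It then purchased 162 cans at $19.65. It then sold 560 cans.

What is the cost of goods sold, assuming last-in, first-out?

Sale 1 (560) [LIFO — newest first]: 162 @ $19.65 + 144 @ $21.10 + 233 @ $17.75 + 21 @ $19.95 = $10,776.40
Ending inventory: 128 @ $19.95 = $2,553.60
Check: goods available $13,330.00 = COGS $10,776.40 + ending $2,553.60

COGS = $10,776.40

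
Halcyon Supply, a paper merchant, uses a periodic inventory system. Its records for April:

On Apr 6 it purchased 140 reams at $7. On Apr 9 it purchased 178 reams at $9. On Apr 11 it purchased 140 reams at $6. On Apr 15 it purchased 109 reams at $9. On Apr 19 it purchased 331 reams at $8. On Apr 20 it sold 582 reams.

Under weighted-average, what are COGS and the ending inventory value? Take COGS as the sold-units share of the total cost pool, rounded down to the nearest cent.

COGS = $4,569.80; ending inventory = $2,481.20

Apr 20, sell 582: 582/898 × $7,051.00 → $4,569.80
Ending inventory (cost pool remaining) = $2,481.20
Check: goods available $7,051.00 = COGS $4,569.80 + ending $2,481.20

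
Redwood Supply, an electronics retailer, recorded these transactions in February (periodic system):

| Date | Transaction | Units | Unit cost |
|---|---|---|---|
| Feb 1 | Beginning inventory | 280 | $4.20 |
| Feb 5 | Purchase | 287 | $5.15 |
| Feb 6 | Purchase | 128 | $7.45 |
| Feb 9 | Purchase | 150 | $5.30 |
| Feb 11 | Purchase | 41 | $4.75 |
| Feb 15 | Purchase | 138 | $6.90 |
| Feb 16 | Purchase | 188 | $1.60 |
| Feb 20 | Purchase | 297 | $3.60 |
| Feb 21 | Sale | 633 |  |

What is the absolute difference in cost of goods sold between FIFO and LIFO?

$776.05

FIFO COGS: 280 @ $4.20 + 287 @ $5.15 + 66 @ $7.45 = $3,145.75
LIFO COGS: 297 @ $3.60 + 188 @ $1.60 + 138 @ $6.90 + 10 @ $4.75 = $2,369.70
Difference = |$3,145.75 − $2,369.70| = $776.05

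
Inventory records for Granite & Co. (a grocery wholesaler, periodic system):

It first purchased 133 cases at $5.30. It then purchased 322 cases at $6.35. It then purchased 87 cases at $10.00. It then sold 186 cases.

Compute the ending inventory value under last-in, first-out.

Sale 1 (186) [LIFO — newest first]: 87 @ $10.00 + 99 @ $6.35 = $1,498.65
Ending inventory: 133 @ $5.30 + 223 @ $6.35 = $2,120.95

Ending inventory = $2,120.95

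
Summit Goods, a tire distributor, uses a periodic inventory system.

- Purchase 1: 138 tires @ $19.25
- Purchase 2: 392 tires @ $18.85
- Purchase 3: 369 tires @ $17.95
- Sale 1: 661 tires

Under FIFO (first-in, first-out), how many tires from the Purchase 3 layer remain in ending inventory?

238

Sale 1 (661) [FIFO — oldest first]: 138 @ $19.25 + 392 @ $18.85 + 131 @ $17.95 = $12,397.15
Ending inventory: 238 @ $17.95 = $4,272.10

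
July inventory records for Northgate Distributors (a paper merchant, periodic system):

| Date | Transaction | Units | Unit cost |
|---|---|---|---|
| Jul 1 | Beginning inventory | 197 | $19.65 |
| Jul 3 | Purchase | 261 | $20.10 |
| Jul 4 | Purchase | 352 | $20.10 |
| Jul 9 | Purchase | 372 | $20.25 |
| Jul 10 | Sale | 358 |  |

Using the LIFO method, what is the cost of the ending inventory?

Ending inventory = $16,475.85

Jul 10, 358 sold [LIFO — newest first]: 358 @ $20.25 = $7,249.50
Ending inventory: 197 @ $19.65 + 261 @ $20.10 + 352 @ $20.10 + 14 @ $20.25 = $16,475.85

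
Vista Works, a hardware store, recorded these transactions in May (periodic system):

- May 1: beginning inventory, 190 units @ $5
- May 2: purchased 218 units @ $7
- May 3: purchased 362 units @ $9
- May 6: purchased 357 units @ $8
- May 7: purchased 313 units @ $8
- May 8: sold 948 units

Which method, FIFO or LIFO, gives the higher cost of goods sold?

FIFO COGS: 190 @ $5 + 218 @ $7 + 362 @ $9 + 178 @ $8 = $7,158
LIFO COGS: 313 @ $8 + 357 @ $8 + 278 @ $9 = $7,862

LIFO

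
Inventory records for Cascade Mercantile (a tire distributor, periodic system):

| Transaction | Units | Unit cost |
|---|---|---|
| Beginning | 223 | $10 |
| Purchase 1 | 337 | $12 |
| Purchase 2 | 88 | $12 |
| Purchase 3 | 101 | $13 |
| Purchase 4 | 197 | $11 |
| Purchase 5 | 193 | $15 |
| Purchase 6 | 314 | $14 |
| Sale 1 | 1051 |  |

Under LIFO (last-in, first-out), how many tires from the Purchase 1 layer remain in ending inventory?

179

Sale 1 (1051) [LIFO — newest first]: 314 @ $14 + 193 @ $15 + 197 @ $11 + 101 @ $13 + 88 @ $12 + 158 @ $12 = $13,723
Ending inventory: 223 @ $10 + 179 @ $12 = $4,378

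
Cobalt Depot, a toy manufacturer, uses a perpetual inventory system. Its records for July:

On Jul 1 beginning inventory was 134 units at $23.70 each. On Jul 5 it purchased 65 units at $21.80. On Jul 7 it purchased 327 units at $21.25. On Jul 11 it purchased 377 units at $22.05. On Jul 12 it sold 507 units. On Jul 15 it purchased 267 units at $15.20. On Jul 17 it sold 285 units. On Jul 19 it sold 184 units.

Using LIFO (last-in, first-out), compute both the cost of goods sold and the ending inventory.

Jul 12, 507 sold [LIFO — newest first]: 377 @ $22.05 + 130 @ $21.25 = $11,075.35
Jul 17, 285 sold [LIFO — newest first]: 267 @ $15.20 + 18 @ $21.25 = $4,440.90
Jul 19, 184 sold [LIFO — newest first]: 179 @ $21.25 + 5 @ $21.80 = $3,912.75
Total COGS = $11,075.35 + $4,440.90 + $3,912.75 = $19,429.00
Ending inventory: 134 @ $23.70 + 60 @ $21.80 = $4,483.80

COGS = $19,429.00; ending inventory = $4,483.80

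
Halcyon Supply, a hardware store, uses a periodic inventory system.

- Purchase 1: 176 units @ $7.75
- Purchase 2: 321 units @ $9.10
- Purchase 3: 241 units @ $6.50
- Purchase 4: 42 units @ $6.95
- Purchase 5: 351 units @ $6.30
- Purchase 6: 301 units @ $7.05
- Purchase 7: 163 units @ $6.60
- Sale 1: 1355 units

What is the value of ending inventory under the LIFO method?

Ending inventory = $1,946.40

Sale 1 (1355) [LIFO — newest first]: 163 @ $6.60 + 301 @ $7.05 + 351 @ $6.30 + 42 @ $6.95 + 241 @ $6.50 + 257 @ $9.10 = $9,606.25
Ending inventory: 176 @ $7.75 + 64 @ $9.10 = $1,946.40
Check: goods available $11,552.65 = COGS $9,606.25 + ending $1,946.40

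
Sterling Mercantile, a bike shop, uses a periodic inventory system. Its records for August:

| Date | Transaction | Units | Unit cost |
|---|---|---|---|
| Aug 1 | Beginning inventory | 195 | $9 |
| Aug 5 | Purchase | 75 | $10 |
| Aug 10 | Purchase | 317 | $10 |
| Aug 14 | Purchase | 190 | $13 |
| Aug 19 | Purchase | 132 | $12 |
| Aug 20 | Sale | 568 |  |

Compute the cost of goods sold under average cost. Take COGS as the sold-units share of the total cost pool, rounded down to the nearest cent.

COGS = $6,079.28

Aug 20, sell 568: 568/909 × $9,729.00 → $6,079.28
Ending inventory (cost pool remaining) = $3,649.72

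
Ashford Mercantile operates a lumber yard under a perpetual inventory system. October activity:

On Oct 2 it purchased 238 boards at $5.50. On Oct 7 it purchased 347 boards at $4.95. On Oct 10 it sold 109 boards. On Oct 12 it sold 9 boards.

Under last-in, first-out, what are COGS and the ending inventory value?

Oct 10, 109 sold [LIFO — newest first]: 109 @ $4.95 = $539.55
Oct 12, 9 sold [LIFO — newest first]: 9 @ $4.95 = $44.55
Total COGS = $539.55 + $44.55 = $584.10
Ending inventory: 238 @ $5.50 + 229 @ $4.95 = $2,442.55

COGS = $584.10; ending inventory = $2,442.55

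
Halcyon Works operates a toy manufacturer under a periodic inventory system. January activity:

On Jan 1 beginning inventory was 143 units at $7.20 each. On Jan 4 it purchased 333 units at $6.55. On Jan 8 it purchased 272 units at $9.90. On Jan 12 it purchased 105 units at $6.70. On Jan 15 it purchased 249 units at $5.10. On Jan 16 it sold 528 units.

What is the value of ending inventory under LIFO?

Ending inventory = $4,180.95

Jan 16, 528 sold [LIFO — newest first]: 249 @ $5.10 + 105 @ $6.70 + 174 @ $9.90 = $3,696.00
Ending inventory: 143 @ $7.20 + 333 @ $6.55 + 98 @ $9.90 = $4,180.95
Check: goods available $7,876.95 = COGS $3,696.00 + ending $4,180.95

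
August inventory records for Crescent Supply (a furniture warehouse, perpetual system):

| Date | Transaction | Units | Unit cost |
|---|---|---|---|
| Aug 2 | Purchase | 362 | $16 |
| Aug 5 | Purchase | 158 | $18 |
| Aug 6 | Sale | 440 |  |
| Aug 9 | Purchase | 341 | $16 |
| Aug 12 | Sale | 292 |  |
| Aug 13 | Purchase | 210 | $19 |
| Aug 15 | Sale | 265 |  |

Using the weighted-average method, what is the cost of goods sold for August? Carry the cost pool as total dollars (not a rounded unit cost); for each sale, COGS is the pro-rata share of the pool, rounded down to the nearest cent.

COGS = $16,757.22

After Aug 2: 362 on hand, pool $5,792.00 (≈ $16.0000 each)
After Aug 5: 520 on hand, pool $8,636.00 (≈ $16.6077 each)
Aug 6, sell 440: 440/520 × $8,636.00 → $7,307.38
After Aug 9: 421 on hand, pool $6,784.62 (≈ $16.1155 each)
Aug 12, sell 292: 292/421 × $6,784.62 → $4,705.72
After Aug 13: 339 on hand, pool $6,068.90 (≈ $17.9024 each)
Aug 15, sell 265: 265/339 × $6,068.90 → $4,744.12
Total COGS = $7,307.38 + $4,705.72 + $4,744.12 = $16,757.22
Ending inventory (cost pool remaining) = $1,324.78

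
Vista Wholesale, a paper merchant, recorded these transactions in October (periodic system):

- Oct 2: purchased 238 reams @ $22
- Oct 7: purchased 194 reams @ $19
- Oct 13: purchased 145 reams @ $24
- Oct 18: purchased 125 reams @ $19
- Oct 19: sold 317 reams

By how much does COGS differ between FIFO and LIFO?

FIFO COGS: 238 @ $22 + 79 @ $19 = $6,737
LIFO COGS: 125 @ $19 + 145 @ $24 + 47 @ $19 = $6,748
Difference = |$6,737 − $6,748| = $11

$11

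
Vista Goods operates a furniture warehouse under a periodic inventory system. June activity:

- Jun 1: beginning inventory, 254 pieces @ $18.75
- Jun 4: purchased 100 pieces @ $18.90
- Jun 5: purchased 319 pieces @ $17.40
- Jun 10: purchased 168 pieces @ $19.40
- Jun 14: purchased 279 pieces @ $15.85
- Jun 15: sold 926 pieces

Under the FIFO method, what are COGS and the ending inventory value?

COGS = $16,809.55; ending inventory = $3,074.90

Jun 15, 926 sold [FIFO — oldest first]: 254 @ $18.75 + 100 @ $18.90 + 319 @ $17.40 + 168 @ $19.40 + 85 @ $15.85 = $16,809.55
Ending inventory: 194 @ $15.85 = $3,074.90
Check: goods available $19,884.45 = COGS $16,809.55 + ending $3,074.90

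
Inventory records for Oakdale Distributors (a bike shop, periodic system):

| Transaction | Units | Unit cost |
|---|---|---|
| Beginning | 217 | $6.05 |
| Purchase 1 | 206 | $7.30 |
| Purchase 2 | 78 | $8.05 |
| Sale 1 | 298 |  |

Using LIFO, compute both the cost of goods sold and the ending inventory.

COGS = $2,216.40; ending inventory = $1,228.15

Sale 1 (298) [LIFO — newest first]: 78 @ $8.05 + 206 @ $7.30 + 14 @ $6.05 = $2,216.40
Ending inventory: 203 @ $6.05 = $1,228.15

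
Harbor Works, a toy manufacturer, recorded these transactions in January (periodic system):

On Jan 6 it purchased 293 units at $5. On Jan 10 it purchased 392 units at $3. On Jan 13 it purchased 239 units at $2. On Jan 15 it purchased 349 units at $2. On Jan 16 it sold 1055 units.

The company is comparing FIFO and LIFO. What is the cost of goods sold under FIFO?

FIFO COGS: 293 @ $5 + 392 @ $3 + 239 @ $2 + 131 @ $2 = $3,381
LIFO COGS: 349 @ $2 + 239 @ $2 + 392 @ $3 + 75 @ $5 = $2,727

COGS = $3,381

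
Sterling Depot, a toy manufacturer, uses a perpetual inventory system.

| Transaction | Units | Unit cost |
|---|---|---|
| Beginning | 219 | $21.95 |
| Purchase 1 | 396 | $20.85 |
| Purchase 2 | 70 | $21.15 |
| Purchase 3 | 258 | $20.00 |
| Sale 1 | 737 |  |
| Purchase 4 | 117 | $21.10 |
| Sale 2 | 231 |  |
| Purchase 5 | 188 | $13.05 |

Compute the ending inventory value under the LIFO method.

Sale 1 (737) [LIFO — newest first]: 258 @ $20.00 + 70 @ $21.15 + 396 @ $20.85 + 13 @ $21.95 = $15,182.45
Sale 2 (231) [LIFO — newest first]: 117 @ $21.10 + 114 @ $21.95 = $4,971.00
Total COGS = $15,182.45 + $4,971.00 = $20,153.45
Ending inventory: 92 @ $21.95 + 188 @ $13.05 = $4,472.80

Ending inventory = $4,472.80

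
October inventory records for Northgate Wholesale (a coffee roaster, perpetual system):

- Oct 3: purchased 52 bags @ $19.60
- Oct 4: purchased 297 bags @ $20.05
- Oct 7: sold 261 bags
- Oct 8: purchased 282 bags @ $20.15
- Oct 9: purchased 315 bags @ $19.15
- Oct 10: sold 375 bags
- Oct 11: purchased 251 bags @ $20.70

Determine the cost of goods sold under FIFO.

COGS = $12,752.10

Oct 7, 261 sold [FIFO — oldest first]: 52 @ $19.60 + 209 @ $20.05 = $5,209.65
Oct 10, 375 sold [FIFO — oldest first]: 88 @ $20.05 + 282 @ $20.15 + 5 @ $19.15 = $7,542.45
Total COGS = $5,209.65 + $7,542.45 = $12,752.10
Ending inventory: 310 @ $19.15 + 251 @ $20.70 = $11,132.20
Check: goods available $23,884.30 = COGS $12,752.10 + ending $11,132.20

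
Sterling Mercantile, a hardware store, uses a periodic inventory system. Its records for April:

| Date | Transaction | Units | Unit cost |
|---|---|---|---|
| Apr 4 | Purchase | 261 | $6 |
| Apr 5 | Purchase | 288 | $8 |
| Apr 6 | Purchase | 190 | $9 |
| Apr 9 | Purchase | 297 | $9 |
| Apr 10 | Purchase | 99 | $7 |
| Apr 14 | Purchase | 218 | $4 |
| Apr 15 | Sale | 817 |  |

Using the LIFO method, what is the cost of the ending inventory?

Ending inventory = $3,766

Apr 15, 817 sold [LIFO — newest first]: 218 @ $4 + 99 @ $7 + 297 @ $9 + 190 @ $9 + 13 @ $8 = $6,052
Ending inventory: 261 @ $6 + 275 @ $8 = $3,766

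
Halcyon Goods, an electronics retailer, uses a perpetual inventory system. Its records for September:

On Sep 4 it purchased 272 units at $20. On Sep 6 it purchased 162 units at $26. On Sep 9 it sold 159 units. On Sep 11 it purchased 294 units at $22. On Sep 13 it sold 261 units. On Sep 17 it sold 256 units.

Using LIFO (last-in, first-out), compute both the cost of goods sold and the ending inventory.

COGS = $15,080; ending inventory = $1,040

Sep 9, 159 sold [LIFO — newest first]: 159 @ $26 = $4,134
Sep 13, 261 sold [LIFO — newest first]: 261 @ $22 = $5,742
Sep 17, 256 sold [LIFO — newest first]: 33 @ $22 + 3 @ $26 + 220 @ $20 = $5,204
Total COGS = $4,134 + $5,742 + $5,204 = $15,080
Ending inventory: 52 @ $20 = $1,040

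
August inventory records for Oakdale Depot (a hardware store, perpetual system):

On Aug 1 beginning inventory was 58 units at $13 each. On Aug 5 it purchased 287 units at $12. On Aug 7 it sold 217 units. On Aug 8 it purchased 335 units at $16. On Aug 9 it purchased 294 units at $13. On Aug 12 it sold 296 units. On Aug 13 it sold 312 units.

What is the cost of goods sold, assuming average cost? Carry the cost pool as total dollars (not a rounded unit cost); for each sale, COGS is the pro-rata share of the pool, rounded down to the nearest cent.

After Aug 1: 58 on hand, pool $754.00 (≈ $13.0000 each)
After Aug 5: 345 on hand, pool $4,198.00 (≈ $12.1681 each)
Aug 7, sell 217: 217/345 × $4,198.00 → $2,640.48
After Aug 8: 463 on hand, pool $6,917.52 (≈ $14.9406 each)
After Aug 9: 757 on hand, pool $10,739.52 (≈ $14.1869 each)
Aug 12, sell 296: 296/757 × $10,739.52 → $4,199.33
Aug 13, sell 312: 312/461 × $6,540.19 → $4,426.33
Total COGS = $2,640.48 + $4,199.33 + $4,426.33 = $11,266.14
Ending inventory (cost pool remaining) = $2,113.86

COGS = $11,266.14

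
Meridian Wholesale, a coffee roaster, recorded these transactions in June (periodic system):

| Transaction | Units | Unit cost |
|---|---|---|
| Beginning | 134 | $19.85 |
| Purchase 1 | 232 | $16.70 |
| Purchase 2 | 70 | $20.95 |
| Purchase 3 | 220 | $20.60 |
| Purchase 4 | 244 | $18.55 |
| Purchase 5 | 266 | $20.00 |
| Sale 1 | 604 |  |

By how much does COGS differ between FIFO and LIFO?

$321.00

FIFO COGS: 134 @ $19.85 + 232 @ $16.70 + 70 @ $20.95 + 168 @ $20.60 = $11,461.60
LIFO COGS: 266 @ $20.00 + 244 @ $18.55 + 94 @ $20.60 = $11,782.60
Difference = |$11,461.60 − $11,782.60| = $321.00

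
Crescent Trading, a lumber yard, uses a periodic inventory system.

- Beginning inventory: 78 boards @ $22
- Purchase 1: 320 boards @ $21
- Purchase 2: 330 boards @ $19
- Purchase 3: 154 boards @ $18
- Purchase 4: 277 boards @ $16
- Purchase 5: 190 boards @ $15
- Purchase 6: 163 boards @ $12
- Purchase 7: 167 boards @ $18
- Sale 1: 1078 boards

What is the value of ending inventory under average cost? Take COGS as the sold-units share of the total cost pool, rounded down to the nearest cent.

Ending inventory = $10,639.03

Sale 1, sell 1078: 1078/1679 × $29,722.00 → $19,082.97
Ending inventory (cost pool remaining) = $10,639.03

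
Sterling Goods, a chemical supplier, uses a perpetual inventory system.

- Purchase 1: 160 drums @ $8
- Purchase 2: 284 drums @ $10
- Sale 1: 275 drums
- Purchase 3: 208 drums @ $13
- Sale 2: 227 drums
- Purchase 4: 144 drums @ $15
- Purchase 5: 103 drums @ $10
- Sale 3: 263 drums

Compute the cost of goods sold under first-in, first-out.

Sale 1 (275) [FIFO — oldest first]: 160 @ $8 + 115 @ $10 = $2,430
Sale 2 (227) [FIFO — oldest first]: 169 @ $10 + 58 @ $13 = $2,444
Sale 3 (263) [FIFO — oldest first]: 150 @ $13 + 113 @ $15 = $3,645
Total COGS = $2,430 + $2,444 + $3,645 = $8,519
Ending inventory: 31 @ $15 + 103 @ $10 = $1,495

COGS = $8,519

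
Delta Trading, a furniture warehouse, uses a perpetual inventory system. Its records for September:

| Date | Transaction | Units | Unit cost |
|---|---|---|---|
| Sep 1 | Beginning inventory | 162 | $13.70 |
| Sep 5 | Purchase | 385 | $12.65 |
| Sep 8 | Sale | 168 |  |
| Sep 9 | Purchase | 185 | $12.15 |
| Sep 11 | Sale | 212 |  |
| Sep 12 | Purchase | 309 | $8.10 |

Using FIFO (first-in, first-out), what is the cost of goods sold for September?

COGS = $4,977.10

Sep 8, 168 sold [FIFO — oldest first]: 162 @ $13.70 + 6 @ $12.65 = $2,295.30
Sep 11, 212 sold [FIFO — oldest first]: 212 @ $12.65 = $2,681.80
Total COGS = $2,295.30 + $2,681.80 = $4,977.10
Ending inventory: 167 @ $12.65 + 185 @ $12.15 + 309 @ $8.10 = $6,863.20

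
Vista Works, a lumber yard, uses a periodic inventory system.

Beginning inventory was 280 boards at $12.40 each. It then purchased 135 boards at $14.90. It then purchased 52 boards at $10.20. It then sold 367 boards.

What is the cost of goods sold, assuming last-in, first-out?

COGS = $4,773.90

Sale 1 (367) [LIFO — newest first]: 52 @ $10.20 + 135 @ $14.90 + 180 @ $12.40 = $4,773.90
Ending inventory: 100 @ $12.40 = $1,240.00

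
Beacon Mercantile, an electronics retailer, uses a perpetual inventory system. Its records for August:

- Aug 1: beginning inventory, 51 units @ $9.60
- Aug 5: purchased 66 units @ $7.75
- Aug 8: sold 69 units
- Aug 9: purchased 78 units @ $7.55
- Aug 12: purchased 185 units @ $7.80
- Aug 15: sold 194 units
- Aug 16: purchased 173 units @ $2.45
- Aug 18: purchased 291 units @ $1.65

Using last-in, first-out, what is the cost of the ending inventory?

Aug 8, 69 sold [LIFO — newest first]: 66 @ $7.75 + 3 @ $9.60 = $540.30
Aug 15, 194 sold [LIFO — newest first]: 185 @ $7.80 + 9 @ $7.55 = $1,510.95
Total COGS = $540.30 + $1,510.95 = $2,051.25
Ending inventory: 48 @ $9.60 + 69 @ $7.55 + 173 @ $2.45 + 291 @ $1.65 = $1,885.75
Check: goods available $3,937.00 = COGS $2,051.25 + ending $1,885.75

Ending inventory = $1,885.75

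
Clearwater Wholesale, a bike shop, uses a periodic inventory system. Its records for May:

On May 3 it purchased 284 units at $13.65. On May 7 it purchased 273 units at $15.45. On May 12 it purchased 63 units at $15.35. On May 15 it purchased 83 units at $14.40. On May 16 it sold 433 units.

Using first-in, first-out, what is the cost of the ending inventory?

Ending inventory = $4,078.05

May 16, 433 sold [FIFO — oldest first]: 284 @ $13.65 + 149 @ $15.45 = $6,178.65
Ending inventory: 124 @ $15.45 + 63 @ $15.35 + 83 @ $14.40 = $4,078.05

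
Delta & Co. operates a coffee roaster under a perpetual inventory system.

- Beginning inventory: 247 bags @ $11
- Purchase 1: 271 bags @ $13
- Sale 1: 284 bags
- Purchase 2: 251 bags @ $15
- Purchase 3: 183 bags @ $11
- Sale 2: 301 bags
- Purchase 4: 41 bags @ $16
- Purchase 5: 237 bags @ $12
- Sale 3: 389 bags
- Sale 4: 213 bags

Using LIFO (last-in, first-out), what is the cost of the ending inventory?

Ending inventory = $473

Sale 1 (284) [LIFO — newest first]: 271 @ $13 + 13 @ $11 = $3,666
Sale 2 (301) [LIFO — newest first]: 183 @ $11 + 118 @ $15 = $3,783
Sale 3 (389) [LIFO — newest first]: 237 @ $12 + 41 @ $16 + 111 @ $15 = $5,165
Sale 4 (213) [LIFO — newest first]: 22 @ $15 + 191 @ $11 = $2,431
Total COGS = $3,666 + $3,783 + $5,165 + $2,431 = $15,045
Ending inventory: 43 @ $11 = $473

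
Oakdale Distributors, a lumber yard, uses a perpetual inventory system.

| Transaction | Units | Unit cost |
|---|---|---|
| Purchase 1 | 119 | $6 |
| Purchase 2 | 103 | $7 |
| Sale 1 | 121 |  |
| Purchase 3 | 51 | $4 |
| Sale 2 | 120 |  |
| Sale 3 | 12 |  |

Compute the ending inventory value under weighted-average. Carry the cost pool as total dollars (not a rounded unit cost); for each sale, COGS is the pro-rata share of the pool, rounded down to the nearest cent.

After Purchase 1: 119 on hand, pool $714.00 (≈ $6.0000 each)
After Purchase 2: 222 on hand, pool $1,435.00 (≈ $6.4640 each)
Sale 1, sell 121: 121/222 × $1,435.00 → $782.13
After Purchase 3: 152 on hand, pool $856.87 (≈ $5.6373 each)
Sale 2, sell 120: 120/152 × $856.87 → $676.47
Sale 3, sell 12: 12/32 × $180.40 → $67.65
Total COGS = $782.13 + $676.47 + $67.65 = $1,526.25
Ending inventory (cost pool remaining) = $112.75
Check: goods available $1,639.00 = COGS $1,526.25 + ending $112.75

Ending inventory = $112.75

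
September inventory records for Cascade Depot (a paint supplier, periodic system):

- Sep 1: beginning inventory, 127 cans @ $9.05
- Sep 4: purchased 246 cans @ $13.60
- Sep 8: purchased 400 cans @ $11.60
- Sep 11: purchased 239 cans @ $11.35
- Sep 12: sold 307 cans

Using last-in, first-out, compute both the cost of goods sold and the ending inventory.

COGS = $3,501.45; ending inventory = $8,346.15

Sep 12, 307 sold [LIFO — newest first]: 239 @ $11.35 + 68 @ $11.60 = $3,501.45
Ending inventory: 127 @ $9.05 + 246 @ $13.60 + 332 @ $11.60 = $8,346.15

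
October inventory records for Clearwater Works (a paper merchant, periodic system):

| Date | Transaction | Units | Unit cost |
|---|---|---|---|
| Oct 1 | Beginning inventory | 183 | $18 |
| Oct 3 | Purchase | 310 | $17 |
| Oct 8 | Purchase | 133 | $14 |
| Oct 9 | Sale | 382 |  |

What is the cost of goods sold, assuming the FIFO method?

Oct 9, 382 sold [FIFO — oldest first]: 183 @ $18 + 199 @ $17 = $6,677
Ending inventory: 111 @ $17 + 133 @ $14 = $3,749
Check: goods available $10,426 = COGS $6,677 + ending $3,749

COGS = $6,677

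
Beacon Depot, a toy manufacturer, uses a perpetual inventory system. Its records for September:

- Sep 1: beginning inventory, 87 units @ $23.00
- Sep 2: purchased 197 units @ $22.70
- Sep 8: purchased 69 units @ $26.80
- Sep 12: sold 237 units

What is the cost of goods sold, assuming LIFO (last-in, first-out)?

COGS = $5,662.80

Sep 12, 237 sold [LIFO — newest first]: 69 @ $26.80 + 168 @ $22.70 = $5,662.80
Ending inventory: 87 @ $23.00 + 29 @ $22.70 = $2,659.30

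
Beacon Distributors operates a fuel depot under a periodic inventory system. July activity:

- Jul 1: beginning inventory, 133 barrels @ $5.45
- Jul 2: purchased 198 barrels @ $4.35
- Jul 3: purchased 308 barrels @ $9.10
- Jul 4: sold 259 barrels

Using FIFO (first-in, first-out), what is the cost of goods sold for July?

COGS = $1,272.95

Jul 4, 259 sold [FIFO — oldest first]: 133 @ $5.45 + 126 @ $4.35 = $1,272.95
Ending inventory: 72 @ $4.35 + 308 @ $9.10 = $3,116.00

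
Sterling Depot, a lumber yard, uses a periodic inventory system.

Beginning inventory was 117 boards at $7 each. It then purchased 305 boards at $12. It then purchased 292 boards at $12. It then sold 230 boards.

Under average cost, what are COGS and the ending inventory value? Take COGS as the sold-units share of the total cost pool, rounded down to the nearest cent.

Sale 1, sell 230: 230/714 × $7,983.00 → $2,571.55
Ending inventory (cost pool remaining) = $5,411.45

COGS = $2,571.55; ending inventory = $5,411.45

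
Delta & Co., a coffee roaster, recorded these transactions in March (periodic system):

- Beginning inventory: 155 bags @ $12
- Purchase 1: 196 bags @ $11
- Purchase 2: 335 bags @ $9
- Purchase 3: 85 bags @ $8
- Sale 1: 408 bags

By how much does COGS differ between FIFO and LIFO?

$942

FIFO COGS: 155 @ $12 + 196 @ $11 + 57 @ $9 = $4,529
LIFO COGS: 85 @ $8 + 323 @ $9 = $3,587
Difference = |$4,529 − $3,587| = $942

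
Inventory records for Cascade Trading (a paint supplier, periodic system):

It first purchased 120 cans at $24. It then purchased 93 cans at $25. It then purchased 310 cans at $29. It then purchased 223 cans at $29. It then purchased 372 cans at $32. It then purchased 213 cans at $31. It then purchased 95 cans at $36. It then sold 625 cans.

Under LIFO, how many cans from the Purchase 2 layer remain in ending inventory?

93

Sale 1 (625) [LIFO — newest first]: 95 @ $36 + 213 @ $31 + 317 @ $32 = $20,167
Ending inventory: 120 @ $24 + 93 @ $25 + 310 @ $29 + 223 @ $29 + 55 @ $32 = $22,422
Check: goods available $42,589 = COGS $20,167 + ending $22,422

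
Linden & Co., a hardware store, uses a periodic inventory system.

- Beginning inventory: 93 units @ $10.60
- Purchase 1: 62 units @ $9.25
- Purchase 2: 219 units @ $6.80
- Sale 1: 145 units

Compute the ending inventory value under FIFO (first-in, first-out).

Sale 1 (145) [FIFO — oldest first]: 93 @ $10.60 + 52 @ $9.25 = $1,466.80
Ending inventory: 10 @ $9.25 + 219 @ $6.80 = $1,581.70

Ending inventory = $1,581.70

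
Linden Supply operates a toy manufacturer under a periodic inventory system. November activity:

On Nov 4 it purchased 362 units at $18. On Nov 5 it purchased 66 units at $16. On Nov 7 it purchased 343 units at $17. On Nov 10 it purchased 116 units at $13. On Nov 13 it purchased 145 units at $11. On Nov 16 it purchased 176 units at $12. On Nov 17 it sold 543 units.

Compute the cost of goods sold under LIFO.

COGS = $7,017

Nov 17, 543 sold [LIFO — newest first]: 176 @ $12 + 145 @ $11 + 116 @ $13 + 106 @ $17 = $7,017
Ending inventory: 362 @ $18 + 66 @ $16 + 237 @ $17 = $11,601
Check: goods available $18,618 = COGS $7,017 + ending $11,601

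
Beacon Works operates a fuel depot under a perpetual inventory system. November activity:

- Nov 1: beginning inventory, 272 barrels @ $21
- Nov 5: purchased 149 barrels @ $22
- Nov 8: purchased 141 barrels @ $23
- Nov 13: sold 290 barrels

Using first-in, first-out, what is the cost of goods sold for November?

Nov 13, 290 sold [FIFO — oldest first]: 272 @ $21 + 18 @ $22 = $6,108
Ending inventory: 131 @ $22 + 141 @ $23 = $6,125
Check: goods available $12,233 = COGS $6,108 + ending $6,125

COGS = $6,108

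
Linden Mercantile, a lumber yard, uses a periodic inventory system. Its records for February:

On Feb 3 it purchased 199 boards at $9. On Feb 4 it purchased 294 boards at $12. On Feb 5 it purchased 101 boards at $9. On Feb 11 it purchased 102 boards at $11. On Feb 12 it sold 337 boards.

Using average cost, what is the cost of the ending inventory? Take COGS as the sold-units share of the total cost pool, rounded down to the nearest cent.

Ending inventory = $3,791.17

Feb 12, sell 337: 337/696 × $7,350.00 → $3,558.83
Ending inventory (cost pool remaining) = $3,791.17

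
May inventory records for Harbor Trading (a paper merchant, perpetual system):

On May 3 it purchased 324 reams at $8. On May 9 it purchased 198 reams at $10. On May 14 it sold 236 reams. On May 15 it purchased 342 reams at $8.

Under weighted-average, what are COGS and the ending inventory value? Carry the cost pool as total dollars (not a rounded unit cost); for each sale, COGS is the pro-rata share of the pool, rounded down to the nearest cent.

After May 3: 324 on hand, pool $2,592.00 (≈ $8.0000 each)
After May 9: 522 on hand, pool $4,572.00 (≈ $8.7586 each)
May 14, sell 236: 236/522 × $4,572.00 → $2,067.03
After May 15: 628 on hand, pool $5,240.97 (≈ $8.3455 each)
Ending inventory (cost pool remaining) = $5,240.97

COGS = $2,067.03; ending inventory = $5,240.97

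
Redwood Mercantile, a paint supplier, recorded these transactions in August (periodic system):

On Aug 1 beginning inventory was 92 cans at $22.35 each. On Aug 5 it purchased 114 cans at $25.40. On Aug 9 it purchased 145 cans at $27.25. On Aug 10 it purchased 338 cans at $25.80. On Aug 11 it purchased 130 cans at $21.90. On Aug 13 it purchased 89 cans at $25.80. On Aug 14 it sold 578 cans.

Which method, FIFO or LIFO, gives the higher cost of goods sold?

FIFO

FIFO COGS: 92 @ $22.35 + 114 @ $25.40 + 145 @ $27.25 + 227 @ $25.80 = $14,759.65
LIFO COGS: 89 @ $25.80 + 130 @ $21.90 + 338 @ $25.80 + 21 @ $27.25 = $14,435.85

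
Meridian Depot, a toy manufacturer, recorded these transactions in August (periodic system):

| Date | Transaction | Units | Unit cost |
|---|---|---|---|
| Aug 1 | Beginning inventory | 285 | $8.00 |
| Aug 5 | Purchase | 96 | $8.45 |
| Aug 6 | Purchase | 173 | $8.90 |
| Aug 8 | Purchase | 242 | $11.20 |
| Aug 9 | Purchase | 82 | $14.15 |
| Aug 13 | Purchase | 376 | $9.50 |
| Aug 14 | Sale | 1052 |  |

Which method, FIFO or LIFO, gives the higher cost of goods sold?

FIFO COGS: 285 @ $8.00 + 96 @ $8.45 + 173 @ $8.90 + 242 @ $11.20 + 82 @ $14.15 + 174 @ $9.50 = $10,154.60
LIFO COGS: 376 @ $9.50 + 82 @ $14.15 + 242 @ $11.20 + 173 @ $8.90 + 96 @ $8.45 + 83 @ $8.00 = $10,457.60

LIFO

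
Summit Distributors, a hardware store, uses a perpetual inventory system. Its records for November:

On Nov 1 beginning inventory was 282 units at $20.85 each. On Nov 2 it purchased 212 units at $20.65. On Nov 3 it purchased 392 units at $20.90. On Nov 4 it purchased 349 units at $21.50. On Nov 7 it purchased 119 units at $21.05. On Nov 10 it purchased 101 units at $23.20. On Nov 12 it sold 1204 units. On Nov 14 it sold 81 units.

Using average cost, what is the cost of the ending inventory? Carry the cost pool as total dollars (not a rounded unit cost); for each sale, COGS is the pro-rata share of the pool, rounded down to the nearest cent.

After Nov 1: 282 on hand, pool $5,879.70 (≈ $20.8500 each)
After Nov 2: 494 on hand, pool $10,257.50 (≈ $20.7642 each)
After Nov 3: 886 on hand, pool $18,450.30 (≈ $20.8243 each)
After Nov 4: 1235 on hand, pool $25,953.80 (≈ $21.0152 each)
After Nov 7: 1354 on hand, pool $28,458.75 (≈ $21.0183 each)
After Nov 10: 1455 on hand, pool $30,801.95 (≈ $21.1697 each)
Nov 12, sell 1204: 1204/1455 × $30,801.95 → $25,488.34
Nov 14, sell 81: 81/251 × $5,313.61 → $1,714.75
Total COGS = $25,488.34 + $1,714.75 = $27,203.09
Ending inventory (cost pool remaining) = $3,598.86
Check: goods available $30,801.95 = COGS $27,203.09 + ending $3,598.86

Ending inventory = $3,598.86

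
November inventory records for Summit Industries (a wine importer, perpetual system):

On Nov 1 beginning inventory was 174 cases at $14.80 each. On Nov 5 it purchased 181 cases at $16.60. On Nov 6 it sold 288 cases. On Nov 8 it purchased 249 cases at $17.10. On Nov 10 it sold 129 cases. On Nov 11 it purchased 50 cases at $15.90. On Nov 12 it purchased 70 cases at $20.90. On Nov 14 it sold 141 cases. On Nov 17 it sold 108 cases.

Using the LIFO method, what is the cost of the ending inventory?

Ending inventory = $858.40

Nov 6, 288 sold [LIFO — newest first]: 181 @ $16.60 + 107 @ $14.80 = $4,588.20
Nov 10, 129 sold [LIFO — newest first]: 129 @ $17.10 = $2,205.90
Nov 14, 141 sold [LIFO — newest first]: 70 @ $20.90 + 50 @ $15.90 + 21 @ $17.10 = $2,617.10
Nov 17, 108 sold [LIFO — newest first]: 99 @ $17.10 + 9 @ $14.80 = $1,826.10
Total COGS = $4,588.20 + $2,205.90 + $2,617.10 + $1,826.10 = $11,237.30
Ending inventory: 58 @ $14.80 = $858.40
Check: goods available $12,095.70 = COGS $11,237.30 + ending $858.40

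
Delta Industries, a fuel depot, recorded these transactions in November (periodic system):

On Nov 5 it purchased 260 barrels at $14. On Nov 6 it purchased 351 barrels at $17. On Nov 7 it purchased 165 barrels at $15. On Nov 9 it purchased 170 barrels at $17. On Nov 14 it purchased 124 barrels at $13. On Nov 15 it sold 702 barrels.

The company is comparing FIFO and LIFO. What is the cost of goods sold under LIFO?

COGS = $11,108

FIFO COGS: 260 @ $14 + 351 @ $17 + 91 @ $15 = $10,972
LIFO COGS: 124 @ $13 + 170 @ $17 + 165 @ $15 + 243 @ $17 = $11,108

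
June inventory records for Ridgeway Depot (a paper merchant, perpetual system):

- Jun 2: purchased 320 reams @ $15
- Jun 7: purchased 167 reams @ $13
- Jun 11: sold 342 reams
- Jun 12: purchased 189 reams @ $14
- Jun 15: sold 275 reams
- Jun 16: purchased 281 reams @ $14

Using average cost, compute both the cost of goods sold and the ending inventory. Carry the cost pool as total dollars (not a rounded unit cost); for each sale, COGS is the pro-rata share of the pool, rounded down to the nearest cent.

COGS = $8,782.95; ending inventory = $4,768.05

After Jun 2: 320 on hand, pool $4,800.00 (≈ $15.0000 each)
After Jun 7: 487 on hand, pool $6,971.00 (≈ $14.3142 each)
Jun 11, sell 342: 342/487 × $6,971.00 → $4,895.44
After Jun 12: 334 on hand, pool $4,721.56 (≈ $14.1364 each)
Jun 15, sell 275: 275/334 × $4,721.56 → $3,887.51
After Jun 16: 340 on hand, pool $4,768.05 (≈ $14.0237 each)
Total COGS = $4,895.44 + $3,887.51 = $8,782.95
Ending inventory (cost pool remaining) = $4,768.05
Check: goods available $13,551.00 = COGS $8,782.95 + ending $4,768.05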